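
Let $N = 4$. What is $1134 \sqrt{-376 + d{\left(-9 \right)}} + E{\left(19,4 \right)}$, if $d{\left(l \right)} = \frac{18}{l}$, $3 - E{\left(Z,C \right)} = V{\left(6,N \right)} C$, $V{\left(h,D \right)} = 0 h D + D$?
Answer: $-13 + 3402 i \sqrt{42} \approx -13.0 + 22047.0 i$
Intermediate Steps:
$V{\left(h,D \right)} = D$ ($V{\left(h,D \right)} = 0 D + D = 0 + D = D$)
$E{\left(Z,C \right)} = 3 - 4 C$
$1134 \sqrt{-376 + d{\left(-9 \right)}} + E{\left(19,4 \right)} = 1134 \sqrt{-376 + \frac{18}{-9}} + \left(3 - 16\right) = 1134 \sqrt{-376 + 18 \left(- \frac{1}{9}\right)} + \left(3 - 16\right) = 1134 \sqrt{-376 - 2} - 13 = 1134 \sqrt{-378} - 13 = 1134 \cdot 3 i \sqrt{42} - 13 = 3402 i \sqrt{42} - 13 = -13 + 3402 i \sqrt{42}$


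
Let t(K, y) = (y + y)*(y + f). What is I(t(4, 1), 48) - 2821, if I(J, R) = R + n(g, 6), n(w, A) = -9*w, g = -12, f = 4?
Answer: -2665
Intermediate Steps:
t(K, y) = 2*y*(4 + y) (t(K, y) = (y + y)*(y + 4) = (2*y)*(4 + y) = 2*y*(4 + y))
I(J, R) = 108 + R (I(J, R) = R - 9*(-12) = R + 108 = 108 + R)
I(t(4, 1), 48) - 2821 = (108 + 48) - 2821 = 156 - 2821 = -2665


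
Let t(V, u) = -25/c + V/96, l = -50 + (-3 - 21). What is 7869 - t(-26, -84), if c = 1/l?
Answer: 288925/48 ≈ 6019.3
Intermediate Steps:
l = -74 (l = -50 - 24 = -74)
c = -1/74 (c = 1/(-74) = -1/74 ≈ -0.013514)
t(V, u) = 1850 + V/96 (t(V, u) = -25/(-1/74) + V/96 = -25*(-74) + V*(1/96) = 1850 + V/96)
7869 - t(-26, -84) = 7869 - (1850 + (1/96)*(-26)) = 7869 - (1850 - 13/48) = 7869 - 1*88787/48 = 7869 - 88787/48 = 288925/48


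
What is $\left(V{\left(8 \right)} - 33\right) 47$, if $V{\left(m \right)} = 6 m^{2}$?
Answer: $16497$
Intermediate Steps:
$\left(V{\left(8 \right)} - 33\right) 47 = \left(6 \cdot 8^{2} - 33\right) 47 = \left(6 \cdot 64 - 33\right) 47 = \left(384 - 33\right) 47 = 351 \cdot 47 = 16497$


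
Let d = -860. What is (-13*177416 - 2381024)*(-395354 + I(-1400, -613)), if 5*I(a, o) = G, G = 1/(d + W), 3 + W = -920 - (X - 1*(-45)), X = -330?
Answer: 6940215243369076/3745 ≈ 1.8532e+12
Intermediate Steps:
W = -638 (W = -3 + (-920 - (-330 - 1*(-45))) = -3 + (-920 - (-330 + 45)) = -3 + (-920 - 1*(-285)) = -3 + (-920 + 285) = -3 - 635 = -638)
G = -1/1498 (G = 1/(-860 - 638) = 1/(-1498) = -1/1498 ≈ -0.00066756)
I(a, o) = -1/7490 (I(a, o) = (⅕)*(-1/1498) = -1/7490)
(-13*177416 - 2381024)*(-395354 + I(-1400, -613)) = (-13*177416 - 2381024)*(-395354 - 1/7490) = (-2306408 - 2381024)*(-2961201461/7490) = -4687432*(-2961201461/7490) = 6940215243369076/3745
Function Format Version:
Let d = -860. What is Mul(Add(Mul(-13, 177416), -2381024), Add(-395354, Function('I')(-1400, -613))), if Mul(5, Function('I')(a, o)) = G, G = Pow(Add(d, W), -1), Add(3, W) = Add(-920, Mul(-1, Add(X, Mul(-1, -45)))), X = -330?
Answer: Rational(6940215243369076, 3745) ≈ 1.8532e+12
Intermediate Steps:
W = -638 (W = Add(-3, Add(-920, Mul(-1, Add(-330, Mul(-1, -45))))) = Add(-3, Add(-920, Mul(-1, Add(-330, 45)))) = Add(-3, Add(-920, Mul(-1, -285))) = Add(-3, Add(-920, 285)) = Add(-3, -635) = -638)
G = Rational(-1, 1498) (G = Pow(Add(-860, -638), -1) = Pow(-1498, -1) = Rational(-1, 1498) ≈ -0.00066756)
Function('I')(a, o) = Rational(-1, 7490) (Function('I')(a, o) = Mul(Rational(1, 5), Rational(-1, 1498)) = Rational(-1, 7490))
Mul(Add(Mul(-13, 177416), -2381024), Add(-395354, Function('I')(-1400, -613))) = Mul(Add(Mul(-13, 177416), -2381024), Add(-395354, Rational(-1, 7490))) = Mul(Add(-2306408, -2381024), Rational(-2961201461, 7490)) = Mul(-4687432, Rational(-2961201461, 7490)) = Rational(6940215243369076, 3745)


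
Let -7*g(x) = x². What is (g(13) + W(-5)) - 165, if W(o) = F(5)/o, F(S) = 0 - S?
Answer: -1317/7 ≈ -188.14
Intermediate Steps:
F(S) = -S
g(x) = -x²/7
W(o) = -5/o (W(o) = (-1*5)/o = -5/o)
(g(13) + W(-5)) - 165 = (-⅐*13² - 5/(-5)) - 165 = (-⅐*169 - 5*(-⅕)) - 165 = (-169/7 + 1) - 165 = -162/7 - 165 = -1317/7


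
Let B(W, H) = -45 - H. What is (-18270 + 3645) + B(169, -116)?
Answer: -14554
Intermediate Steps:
(-18270 + 3645) + B(169, -116) = (-18270 + 3645) + (-45 - 1*(-116)) = -14625 + (-45 + 116) = -14625 + 71 = -14554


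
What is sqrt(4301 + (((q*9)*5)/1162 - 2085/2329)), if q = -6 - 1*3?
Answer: sqrt(31491624727859534)/2706298 ≈ 65.573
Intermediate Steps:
q = -9 (q = -6 - 3 = -9)
sqrt(4301 + (((q*9)*5)/1162 - 2085/2329)) = sqrt(4301 + ((-9*9*5)/1162 - 2085/2329)) = sqrt(4301 + (-81*5*(1/1162) - 2085*1/2329)) = sqrt(4301 + (-405*1/1162 - 2085/2329)) = sqrt(4301 + (-405/1162 - 2085/2329)) = sqrt(4301 - 3366015/2706298) = sqrt(11636421683/2706298) = sqrt(31491624727859534)/2706298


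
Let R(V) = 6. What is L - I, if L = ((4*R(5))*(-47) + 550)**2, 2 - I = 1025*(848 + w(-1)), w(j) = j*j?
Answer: 1204307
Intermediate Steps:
w(j) = j**2
I = -870223 (I = 2 - 1025*(848 + (-1)**2) = 2 - 1025*(848 + 1) = 2 - 1025*849 = 2 - 1*870225 = 2 - 870225 = -870223)
L = 334084 (L = ((4*6)*(-47) + 550)**2 = (24*(-47) + 550)**2 = (-1128 + 550)**2 = (-578)**2 = 334084)
L - I = 334084 - 1*(-870223) = 334084 + 870223 = 1204307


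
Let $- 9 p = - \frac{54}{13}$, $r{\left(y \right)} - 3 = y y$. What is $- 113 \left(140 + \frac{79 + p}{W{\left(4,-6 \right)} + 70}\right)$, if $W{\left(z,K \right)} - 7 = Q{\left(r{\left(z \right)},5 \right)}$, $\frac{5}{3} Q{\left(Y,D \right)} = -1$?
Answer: $- \frac{79145765}{4966} \approx -15938.0$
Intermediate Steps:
$r{\left(y \right)} = 3 + y^{2}$ ($r{\left(y \right)} = 3 + y y = 3 + y^{2}$)
$Q{\left(Y,D \right)} = - \frac{3}{5}$ ($Q{\left(Y,D \right)} = \frac{3}{5} \left(-1\right) = - \frac{3}{5}$)
$p = \frac{6}{13}$ ($p = - \frac{\left(-54\right) \frac{1}{13}}{9} = \left(- \frac{1}{9}\right) \left(- \frac{54}{13}\right) = \frac{6}{13} \approx 0.46154$)
$W{\left(z,K \right)} = \frac{32}{5}$ ($W{\left(z,K \right)} = 7 - \frac{3}{5} = \frac{32}{5}$)
$- 113 \left(140 + \frac{79 + p}{W{\left(4,-6 \right)} + 70}\right) = - 113 \left(140 + \frac{79 + \frac{6}{13}}{\frac{32}{5} + 70}\right) = - 113 \left(140 + \frac{1033}{13 \cdot \frac{382}{5}}\right) = - 113 \left(140 + \frac{1033}{13} \cdot \frac{5}{382}\right) = - 113 \left(140 + \frac{5165}{4966}\right) = \left(-113\right) \frac{700405}{4966} = - \frac{79145765}{4966}$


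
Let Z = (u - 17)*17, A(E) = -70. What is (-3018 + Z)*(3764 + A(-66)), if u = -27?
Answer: -13911604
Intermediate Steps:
Z = -748 (Z = (-27 - 17)*17 = -44*17 = -748)
(-3018 + Z)*(3764 + A(-66)) = (-3018 - 748)*(3764 - 70) = -3766*3694 = -13911604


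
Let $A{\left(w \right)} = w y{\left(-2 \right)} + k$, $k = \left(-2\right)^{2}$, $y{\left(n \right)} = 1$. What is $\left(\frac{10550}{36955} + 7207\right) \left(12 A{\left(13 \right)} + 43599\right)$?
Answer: $\frac{2333344065741}{7391} \approx 3.157 \cdot 10^{8}$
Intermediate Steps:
$k = 4$
$A{\left(w \right)} = 4 + w$ ($A{\left(w \right)} = w 1 + 4 = w + 4 = 4 + w$)
$\left(\frac{10550}{36955} + 7207\right) \left(12 A{\left(13 \right)} + 43599\right) = \left(\frac{10550}{36955} + 7207\right) \left(12 \left(4 + 13\right) + 43599\right) = \left(10550 \cdot \frac{1}{36955} + 7207\right) \left(12 \cdot 17 + 43599\right) = \left(\frac{2110}{7391} + 7207\right) \left(204 + 43599\right) = \frac{53269047}{7391} \cdot 43803 = \frac{2333344065741}{7391}$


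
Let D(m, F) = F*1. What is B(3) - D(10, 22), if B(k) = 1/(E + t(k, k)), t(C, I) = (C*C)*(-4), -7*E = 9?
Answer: -5749/261 ≈ -22.027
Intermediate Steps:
E = -9/7 (E = -⅐*9 = -9/7 ≈ -1.2857)
t(C, I) = -4*C² (t(C, I) = C²*(-4) = -4*C²)
D(m, F) = F
B(k) = 1/(-9/7 - 4*k²)
B(3) - D(10, 22) = -7/(9 + 28*3²) - 1*22 = -7/(9 + 28*9) - 22 = -7/(9 + 252) - 22 = -7/261 - 22 = -5749/261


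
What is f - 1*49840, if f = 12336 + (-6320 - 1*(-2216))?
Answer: -41608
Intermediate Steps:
f = 8232 (f = 12336 + (-6320 + 2216) = 12336 - 4104 = 8232)
f - 1*49840 = 8232 - 1*49840 = 8232 - 49840 = -41608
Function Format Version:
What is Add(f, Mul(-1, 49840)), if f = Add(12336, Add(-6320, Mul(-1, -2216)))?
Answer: -41608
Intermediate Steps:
f = 8232 (f = Add(12336, Add(-6320, 2216)) = Add(12336, -4104) = 8232)
Add(f, Mul(-1, 49840)) = Add(8232, Mul(-1, 49840)) = Add(8232, -49840) = -41608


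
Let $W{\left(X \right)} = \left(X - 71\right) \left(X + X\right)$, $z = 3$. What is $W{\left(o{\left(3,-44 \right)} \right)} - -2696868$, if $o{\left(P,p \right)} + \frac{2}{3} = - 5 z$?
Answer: $\frac{24296252}{9} \approx 2.6996 \cdot 10^{6}$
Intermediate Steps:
$o{\left(P,p \right)} = - \frac{47}{3}$ ($o{\left(P,p \right)} = - \frac{2}{3} - 15 = - \frac{47}{3}$)
$W{\left(X \right)} = 2 X \left(-71 + X\right)$ ($W{\left(X \right)} = \left(-71 + X\right) 2 X = 2 X \left(-71 + X\right)$)
$W{\left(o{\left(3,-44 \right)} \right)} - -2696868 = 2 \left(- \frac{47}{3}\right) \left(-71 - \frac{47}{3}\right) - -2696868 = 2 \left(- \frac{47}{3}\right) \left(- \frac{260}{3}\right) + 2696868 = \frac{24440}{9} + 2696868 = \frac{24296252}{9}$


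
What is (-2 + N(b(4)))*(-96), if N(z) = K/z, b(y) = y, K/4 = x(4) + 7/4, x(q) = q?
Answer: -360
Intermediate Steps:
K = 23 (K = 4*(4 + 7/4) = 4*(23/4) = 23)
N(z) = 23/z
(-2 + N(b(4)))*(-96) = (-2 + 23/4)*(-96) = (15/4)*(-96) = -360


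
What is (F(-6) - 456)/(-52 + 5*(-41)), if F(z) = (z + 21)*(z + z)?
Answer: 636/257 ≈ 2.4747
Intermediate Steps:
F(z) = 2*z*(21 + z) (F(z) = (21 + z)*(2*z) = 2*z*(21 + z))
(F(-6) - 456)/(-52 + 5*(-41)) = (2*(-6)*(21 - 6) - 456)/(-52 + 5*(-41)) = (2*(-6)*15 - 456)/(-52 - 205) = (-180 - 456)/(-257) = -636*(-1/257) = 636/257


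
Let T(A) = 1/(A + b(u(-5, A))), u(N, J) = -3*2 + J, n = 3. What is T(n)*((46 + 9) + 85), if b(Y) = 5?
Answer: 35/2 ≈ 17.500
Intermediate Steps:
u(N, J) = -6 + J
T(A) = 1/(5 + A) (T(A) = 1/(A + 5) = 1/(5 + A))
T(n)*((46 + 9) + 85) = ((46 + 9) + 85)/(5 + 3) = (55 + 85)/8 = (⅛)*140 = 35/2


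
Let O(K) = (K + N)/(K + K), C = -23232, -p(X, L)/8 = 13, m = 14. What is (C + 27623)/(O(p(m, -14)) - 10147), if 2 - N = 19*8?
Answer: -456664/1055161 ≈ -0.43279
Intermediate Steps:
p(X, L) = -104 (p(X, L) = -8*13 = -104)
N = -150 (N = 2 - 19*8 = 2 - 1*152 = 2 - 152 = -150)
O(K) = (-150 + K)/(2*K) (O(K) = (K - 150)/(K + K) = (-150 + K)/((2*K)) = (-150 + K)*(1/(2*K)) = (-150 + K)/(2*K))
(C + 27623)/(O(p(m, -14)) - 10147) = (-23232 + 27623)/((½)*(-150 - 104)/(-104) - 10147) = 4391/((½)*(-1/104)*(-254) - 10147) = 4391/(127/104 - 10147) = 4391/(-1055161/104) = 4391*(-104/1055161) = -456664/1055161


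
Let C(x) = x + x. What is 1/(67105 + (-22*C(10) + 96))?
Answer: 1/66761 ≈ 1.4979e-5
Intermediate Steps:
C(x) = 2*x
1/(67105 + (-22*C(10) + 96)) = 1/(67105 + (-44*10 + 96)) = 1/(67105 + (-22*20 + 96)) = 1/(67105 + (-440 + 96)) = 1/(67105 - 344) = 1/66761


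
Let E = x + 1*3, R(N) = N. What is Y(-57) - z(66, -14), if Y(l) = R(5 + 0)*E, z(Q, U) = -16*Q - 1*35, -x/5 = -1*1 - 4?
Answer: 1231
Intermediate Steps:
x = 25 (x = -5*(-1*1 - 4) = -5*(-1 - 4) = -5*(-5) = 25)
E = 28 (E = 25 + 1*3 = 25 + 3 = 28)
z(Q, U) = -35 - 16*Q (z(Q, U) = -16*Q - 35 = -35 - 16*Q)
Y(l) = 140 (Y(l) = (5 + 0)*28 = 5*28 = 140)
Y(-57) - z(66, -14) = 140 - (-35 - 16*66) = 140 - (-35 - 1056) = 140 - 1*(-1091) = 140 + 1091 = 1231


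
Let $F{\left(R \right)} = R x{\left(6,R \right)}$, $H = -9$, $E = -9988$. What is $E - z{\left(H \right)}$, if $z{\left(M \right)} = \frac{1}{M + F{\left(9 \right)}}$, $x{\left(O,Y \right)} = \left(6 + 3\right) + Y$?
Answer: $- \frac{1528165}{153} \approx -9988.0$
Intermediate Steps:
$x{\left(O,Y \right)} = 9 + Y$
$F{\left(R \right)} = R \left(9 + R\right)$
$z{\left(M \right)} = \frac{1}{162 + M}$ ($z{\left(M \right)} = \frac{1}{M + 9 \left(9 + 9\right)} = \frac{1}{M + 9 \cdot 18} = \frac{1}{M + 162} = \frac{1}{162 + M}$)
$E - z{\left(H \right)} = -9988 - \frac{1}{162 - 9} = -9988 - \frac{1}{153} = - \frac{1528165}{153}$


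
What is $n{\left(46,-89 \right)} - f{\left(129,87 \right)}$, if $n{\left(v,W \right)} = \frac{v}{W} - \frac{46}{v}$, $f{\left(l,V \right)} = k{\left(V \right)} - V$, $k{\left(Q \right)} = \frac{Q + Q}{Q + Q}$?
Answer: $\frac{7519}{89} \approx 84.483$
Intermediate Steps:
$k{\left(Q \right)} = 1$ ($k{\left(Q \right)} = \frac{2 Q}{2 Q} = 2 Q \frac{1}{2 Q} = 1$)
$f{\left(l,V \right)} = 1 - V$
$n{\left(v,W \right)} = - \frac{46}{v} + \frac{v}{W}$
$n{\left(46,-89 \right)} - f{\left(129,87 \right)} = \left(- \frac{46}{46} + \frac{46}{-89}\right) - \left(1 - 87\right) = \left(\left(-46\right) \frac{1}{46} + 46 \left(- \frac{1}{89}\right)\right) - \left(1 - 87\right) = \left(-1 - \frac{46}{89}\right) - -86 = - \frac{135}{89} + 86 = \frac{7519}{89}$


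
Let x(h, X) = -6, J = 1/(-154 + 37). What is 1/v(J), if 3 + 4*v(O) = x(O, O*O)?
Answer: -4/9 ≈ -0.44444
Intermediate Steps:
J = -1/117 (J = 1/(-117) = -1/117 ≈ -0.0085470)
v(O) = -9/4 (v(O) = -¾ + (¼)*(-6) = -¾ - 3/2 = -9/4)
1/v(J) = 1/(-9/4) = -4/9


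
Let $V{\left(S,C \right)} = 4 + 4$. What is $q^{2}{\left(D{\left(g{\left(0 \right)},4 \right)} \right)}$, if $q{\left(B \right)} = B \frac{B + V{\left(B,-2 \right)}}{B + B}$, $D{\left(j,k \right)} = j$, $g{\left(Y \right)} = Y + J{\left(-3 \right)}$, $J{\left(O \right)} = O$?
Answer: $\frac{25}{4} \approx 6.25$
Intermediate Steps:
$V{\left(S,C \right)} = 8$
$g{\left(Y \right)} = -3 + Y$ ($g{\left(Y \right)} = Y - 3 = -3 + Y$)
$q{\left(B \right)} = 4 + \frac{B}{2}$ ($q{\left(B \right)} = B \frac{B + 8}{B + B} = B \frac{8 + B}{2 B} = 4 + \frac{B}{2}$)
$q^{2}{\left(D{\left(g{\left(0 \right)},4 \right)} \right)} = \left(4 + \frac{-3 + 0}{2}\right)^{2} = \left(4 + \frac{1}{2} \left(-3\right)\right)^{2} = \left(4 - \frac{3}{2}\right)^{2} = \left(\frac{5}{2}\right)^{2} = \frac{25}{4}$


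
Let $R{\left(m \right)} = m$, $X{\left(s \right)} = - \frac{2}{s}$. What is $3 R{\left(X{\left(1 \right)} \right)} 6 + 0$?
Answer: $-36$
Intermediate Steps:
$3 R{\left(X{\left(1 \right)} \right)} 6 + 0 = 3 - \frac{2}{1} \cdot 6 + 0 = 3 \left(-2\right) 1 \cdot 6 + 0 = 3 \left(\left(-2\right) 6\right) + 0 = 3 \left(-12\right) + 0 = -36 + 0 = -36$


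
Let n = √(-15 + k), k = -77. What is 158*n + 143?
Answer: 143 + 316*I*√23 ≈ 143.0 + 1515.5*I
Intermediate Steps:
n = 2*I*√23 (n = √(-15 - 77) = √(-92) = 2*I*√23 ≈ 9.5917*I)
158*n + 143 = 158*(2*I*√23) + 143 = 316*I*√23 + 143 = 143 + 316*I*√23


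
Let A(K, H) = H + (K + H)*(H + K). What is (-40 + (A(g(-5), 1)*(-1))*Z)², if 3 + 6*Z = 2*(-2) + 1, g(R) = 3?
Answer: 529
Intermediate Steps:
Z = -1 (Z = -½ + (2*(-2) + 1)/6 = -½ + (-4 + 1)/6 = -½ + (⅙)*(-3) = -½ - ½ = -1)
A(K, H) = H + (H + K)² (A(K, H) = H + (H + K)*(H + K) = H + (H + K)²)
(-40 + (A(g(-5), 1)*(-1))*Z)² = (-40 + ((1 + (1 + 3)²)*(-1))*(-1))² = (-40 + ((1 + 4²)*(-1))*(-1))² = (-40 + ((1 + 16)*(-1))*(-1))² = (-40 + (17*(-1))*(-1))² = (-40 - 17*(-1))² = (-40 + 17)² = (-23)² = 529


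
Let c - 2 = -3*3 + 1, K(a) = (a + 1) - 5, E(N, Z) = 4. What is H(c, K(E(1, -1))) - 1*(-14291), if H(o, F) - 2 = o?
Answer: 14287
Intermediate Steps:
K(a) = -4 + a (K(a) = (1 + a) - 5 = -4 + a)
c = -6 (c = 2 + (-3*3 + 1) = 2 + (-9 + 1) = 2 - 8 = -6)
H(o, F) = 2 + o
H(c, K(E(1, -1))) - 1*(-14291) = (2 - 6) - 1*(-14291) = -4 + 14291 = 14287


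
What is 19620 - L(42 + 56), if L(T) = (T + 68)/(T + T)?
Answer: 1922677/98 ≈ 19619.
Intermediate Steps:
L(T) = (68 + T)/(2*T) (L(T) = (68 + T)/((2*T)) = (68 + T)*(1/(2*T)) = (68 + T)/(2*T))
19620 - L(42 + 56) = 19620 - (68 + (42 + 56))/(2*(42 + 56)) = 19620 - (68 + 98)/(2*98) = 19620 - 166/(2*98) = 19620 - 1*83/98 = 19620 - 83/98 = 1922677/98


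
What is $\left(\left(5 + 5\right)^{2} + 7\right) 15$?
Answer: $1605$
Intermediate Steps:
$\left(\left(5 + 5\right)^{2} + 7\right) 15 = \left(10^{2} + 7\right) 15 = \left(100 + 7\right) 15 = 107 \cdot 15 = 1605$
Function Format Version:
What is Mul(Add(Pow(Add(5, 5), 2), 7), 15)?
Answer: 1605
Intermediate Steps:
Mul(Add(Pow(Add(5, 5), 2), 7), 15) = Mul(Add(Pow(10, 2), 7), 15) = Mul(Add(100, 7), 15) = Mul(107, 15) = 1605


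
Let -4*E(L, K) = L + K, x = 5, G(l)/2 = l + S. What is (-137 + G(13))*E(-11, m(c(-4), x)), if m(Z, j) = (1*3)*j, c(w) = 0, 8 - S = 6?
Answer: 107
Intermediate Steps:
S = 2 (S = 8 - 1*6 = 8 - 6 = 2)
G(l) = 4 + 2*l (G(l) = 2*(l + 2) = 2*(2 + l) = 4 + 2*l)
m(Z, j) = 3*j
E(L, K) = -K/4 - L/4 (E(L, K) = -(L + K)/4 = -(K + L)/4 = -K/4 - L/4)
(-137 + G(13))*E(-11, m(c(-4), x)) = (-137 + (4 + 2*13))*(-3*5/4 - ¼*(-11)) = (-137 + (4 + 26))*(-¼*15 + 11/4) = (-137 + 30)*(-15/4 + 11/4) = -107*(-1) = 107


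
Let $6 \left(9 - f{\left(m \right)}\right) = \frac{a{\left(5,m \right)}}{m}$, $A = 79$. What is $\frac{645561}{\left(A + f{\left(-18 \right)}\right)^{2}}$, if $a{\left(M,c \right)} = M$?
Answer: $\frac{7529823504}{90421081} \approx 83.275$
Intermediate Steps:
$f{\left(m \right)} = 9 - \frac{5}{6 m}$ ($f{\left(m \right)} = 9 - \frac{5 \frac{1}{m}}{6} = 9 - \frac{5}{6 m}$)
$\frac{645561}{\left(A + f{\left(-18 \right)}\right)^{2}} = \frac{645561}{\left(79 + \left(9 - \frac{5}{6 \left(-18\right)}\right)\right)^{2}} = \frac{645561}{\left(79 + \left(9 - - \frac{5}{108}\right)\right)^{2}} = \frac{645561}{\left(79 + \left(9 + \frac{5}{108}\right)\right)^{2}} = \frac{645561}{\left(79 + \frac{977}{108}\right)^{2}} = \frac{645561}{\left(\frac{9509}{108}\right)^{2}} = \frac{645561}{\frac{90421081}{11664}} = 645561 \cdot \frac{11664}{90421081} = \frac{7529823504}{90421081}$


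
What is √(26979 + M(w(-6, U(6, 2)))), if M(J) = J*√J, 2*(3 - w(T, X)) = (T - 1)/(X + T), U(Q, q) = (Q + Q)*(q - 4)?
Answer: √(97124400 + 346*√2595)/60 ≈ 164.27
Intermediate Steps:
U(Q, q) = 2*Q*(-4 + q) (U(Q, q) = (2*Q)*(-4 + q) = 2*Q*(-4 + q))
w(T, X) = 3 - (-1 + T)/(2*(T + X)) (w(T, X) = 3 - (T - 1)/(2*(X + T)) = 3 - (-1 + T)/(2*(T + X)))
M(J) = J^(3/2)
√(26979 + M(w(-6, U(6, 2)))) = √(26979 + ((1 + 5*(-6) + 6*(2*6*(-4 + 2)))/(2*(-6 + 2*6*(-4 + 2))))^(3/2)) = √(26979 + ((1 - 30 + 6*(2*6*(-2)))/(2*(-6 + 2*6*(-2))))^(3/2)) = √(26979 + ((1 - 30 + 6*(-24))/(2*(-6 - 24)))^(3/2)) = √(26979 + ((½)*(1 - 30 - 144)/(-30))^(3/2)) = √(26979 + ((½)*(-1/30)*(-173))^(3/2)) = √(26979 + (173/60)^(3/2)) = √(26979 + 173*√2595/1800)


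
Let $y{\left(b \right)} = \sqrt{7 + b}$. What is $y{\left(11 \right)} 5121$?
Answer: $15363 \sqrt{2} \approx 21727.0$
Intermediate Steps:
$y{\left(11 \right)} 5121 = \sqrt{7 + 11} \cdot 5121 = \sqrt{18} \cdot 5121 = 3 \sqrt{2} \cdot 5121 = 15363 \sqrt{2}$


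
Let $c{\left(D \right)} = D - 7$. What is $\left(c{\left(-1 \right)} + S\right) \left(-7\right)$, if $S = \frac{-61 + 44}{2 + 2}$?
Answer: $\frac{343}{4} \approx 85.75$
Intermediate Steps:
$c{\left(D \right)} = -7 + D$ ($c{\left(D \right)} = D - 7 = -7 + D$)
$S = - \frac{17}{4} \approx -4.25$
$\left(c{\left(-1 \right)} + S\right) \left(-7\right) = \left(\left(-7 - 1\right) - \frac{17}{4}\right) \left(-7\right) = \left(-8 - \frac{17}{4}\right) \left(-7\right) = \left(- \frac{49}{4}\right) \left(-7\right) = \frac{343}{4}$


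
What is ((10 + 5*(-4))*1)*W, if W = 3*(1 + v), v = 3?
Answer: -120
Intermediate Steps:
W = 12 (W = 3*(1 + 3) = 3*4 = 12)
((10 + 5*(-4))*1)*W = ((10 + 5*(-4))*1)*12 = ((10 - 20)*1)*12 = -10*1*12 = -10*12 = -120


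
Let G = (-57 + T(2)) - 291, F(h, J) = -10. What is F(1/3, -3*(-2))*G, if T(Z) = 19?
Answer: 3290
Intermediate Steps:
G = -329 (G = (-57 + 19) - 291 = -38 - 291 = -329)
F(1/3, -3*(-2))*G = -10*(-329) = 3290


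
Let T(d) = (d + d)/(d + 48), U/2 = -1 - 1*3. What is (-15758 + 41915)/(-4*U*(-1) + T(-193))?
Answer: -1264255/1418 ≈ -891.58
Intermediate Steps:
U = -8 (U = 2*(-1 - 1*3) = 2*(-1 - 3) = 2*(-4) = -8)
T(d) = 2*d/(48 + d) (T(d) = (2*d)/(48 + d) = 2*d/(48 + d))
(-15758 + 41915)/(-4*U*(-1) + T(-193)) = (-15758 + 41915)/(-4*(-8)*(-1) + 2*(-193)/(48 - 193)) = 26157/(32*(-1) + 2*(-193)/(-145)) = 26157/(-32 + 2*(-193)*(-1/145)) = 26157/(-32 + 386/145) = 26157/(-4254/145) = 26157*(-145/4254) = -1264255/1418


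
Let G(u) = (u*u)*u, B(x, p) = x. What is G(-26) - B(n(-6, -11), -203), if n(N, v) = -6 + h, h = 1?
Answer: -17571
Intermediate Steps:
n(N, v) = -5 (n(N, v) = -6 + 1 = -5)
G(u) = u³ (G(u) = u²*u = u³)
G(-26) - B(n(-6, -11), -203) = (-26)³ - 1*(-5) = -17576 + 5 = -17571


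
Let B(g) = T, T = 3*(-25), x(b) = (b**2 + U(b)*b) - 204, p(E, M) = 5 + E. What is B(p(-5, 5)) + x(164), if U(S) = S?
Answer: 53513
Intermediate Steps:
x(b) = -204 + 2*b**2 (x(b) = (b**2 + b*b) - 204 = (b**2 + b**2) - 204 = 2*b**2 - 204 = -204 + 2*b**2)
T = -75
B(g) = -75
B(p(-5, 5)) + x(164) = -75 + (-204 + 2*164**2) = -75 + (-204 + 2*26896) = -75 + (-204 + 53792) = -75 + 53588 = 53513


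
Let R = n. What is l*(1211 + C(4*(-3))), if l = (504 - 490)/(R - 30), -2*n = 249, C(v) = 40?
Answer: -11676/103 ≈ -113.36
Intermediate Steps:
n = -249/2 (n = -½*249 = -249/2 ≈ -124.50)
R = -249/2 ≈ -124.50
l = -28/309 (l = (504 - 490)/(-249/2 - 30) = 14/(-309/2) = 14*(-2/309) = -28/309 ≈ -0.090615)
l*(1211 + C(4*(-3))) = -28*(1211 + 40)/309 = -28/309*1251 = -11676/103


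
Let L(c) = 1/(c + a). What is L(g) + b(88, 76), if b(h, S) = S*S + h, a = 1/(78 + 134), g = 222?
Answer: 275989372/47065 ≈ 5864.0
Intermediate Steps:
a = 1/212 ≈ 0.0047170
b(h, S) = h + S² (b(h, S) = S² + h = h + S²)
L(c) = 1/(1/212 + c) (L(c) = 1/(c + 1/212) = 1/(1/212 + c))
L(g) + b(88, 76) = 212/(1 + 212*222) + (88 + 76²) = 212/(1 + 47064) + (88 + 5776) = 212/47065 + 5864 = 275989372/47065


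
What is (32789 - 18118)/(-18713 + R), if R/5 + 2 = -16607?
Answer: -14671/101758 ≈ -0.14418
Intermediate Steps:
R = -83045 (R = -10 + 5*(-16607) = -10 - 83035 = -83045)
(32789 - 18118)/(-18713 + R) = (32789 - 18118)/(-18713 - 83045) = 14671/(-101758) = 14671*(-1/101758) = -14671/101758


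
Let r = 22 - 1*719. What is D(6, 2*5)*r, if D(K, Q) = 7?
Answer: -4879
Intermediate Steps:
r = -697 (r = 22 - 719 = -697)
D(6, 2*5)*r = 7*(-697) = -4879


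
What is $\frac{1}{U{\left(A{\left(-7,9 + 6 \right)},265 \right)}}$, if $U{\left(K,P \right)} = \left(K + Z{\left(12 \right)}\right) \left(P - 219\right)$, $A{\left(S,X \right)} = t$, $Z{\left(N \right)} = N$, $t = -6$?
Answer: $\frac{1}{276} \approx 0.0036232$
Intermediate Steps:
$A{\left(S,X \right)} = -6$
$U{\left(K,P \right)} = \left(-219 + P\right) \left(12 + K\right)$ ($U{\left(K,P \right)} = \left(K + 12\right) \left(P - 219\right) = \left(12 + K\right) \left(-219 + P\right) = \left(-219 + P\right) \left(12 + K\right)$)
$\frac{1}{U{\left(A{\left(-7,9 + 6 \right)},265 \right)}} = \frac{1}{-2628 - -1314 + 12 \cdot 265 - 1590} = \frac{1}{-2628 + 1314 + 3180 - 1590} = \frac{1}{276}$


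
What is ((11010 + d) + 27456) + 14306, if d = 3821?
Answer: 56593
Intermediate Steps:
((11010 + d) + 27456) + 14306 = ((11010 + 3821) + 27456) + 14306 = (14831 + 27456) + 14306 = 42287 + 14306 = 56593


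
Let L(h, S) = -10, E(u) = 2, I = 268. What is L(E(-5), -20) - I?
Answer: -278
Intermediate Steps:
L(E(-5), -20) - I = -10 - 1*268 = -10 - 268 = -278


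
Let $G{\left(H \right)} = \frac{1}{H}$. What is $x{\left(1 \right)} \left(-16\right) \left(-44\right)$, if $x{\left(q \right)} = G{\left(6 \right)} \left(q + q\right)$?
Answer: $\frac{704}{3} \approx 234.67$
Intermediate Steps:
$x{\left(q \right)} = \frac{q}{3}$ ($x{\left(q \right)} = \frac{q + q}{6} = \frac{2 q}{6} = \frac{q}{3}$)
$x{\left(1 \right)} \left(-16\right) \left(-44\right) = \frac{1}{3} \cdot 1 \left(-16\right) \left(-44\right) = \frac{1}{3} \left(-16\right) \left(-44\right) = \left(- \frac{16}{3}\right) \left(-44\right) = \frac{704}{3}$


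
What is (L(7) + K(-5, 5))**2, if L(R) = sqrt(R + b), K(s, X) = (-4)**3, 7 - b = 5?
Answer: 3721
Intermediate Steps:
b = 2 (b = 7 - 1*5 = 7 - 5 = 2)
K(s, X) = -64
L(R) = sqrt(2 + R) (L(R) = sqrt(R + 2) = sqrt(2 + R))
(L(7) + K(-5, 5))**2 = (sqrt(2 + 7) - 64)**2 = (sqrt(9) - 64)**2 = (3 - 64)**2 = (-61)**2 = 3721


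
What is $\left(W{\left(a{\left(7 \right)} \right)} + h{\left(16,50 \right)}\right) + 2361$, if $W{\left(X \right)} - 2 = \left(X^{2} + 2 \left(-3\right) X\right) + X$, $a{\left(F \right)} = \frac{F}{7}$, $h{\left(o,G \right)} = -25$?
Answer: $2334$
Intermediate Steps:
$a{\left(F \right)} = \frac{F}{7}$ ($a{\left(F \right)} = F \frac{1}{7} = \frac{F}{7}$)
$W{\left(X \right)} = 2 + X^{2} - 5 X$ ($W{\left(X \right)} = 2 + \left(\left(X^{2} + 2 \left(-3\right) X\right) + X\right) = 2 + \left(\left(X^{2} - 6 X\right) + X\right) = 2 + \left(X^{2} - 5 X\right) = 2 + X^{2} - 5 X$)
$\left(W{\left(a{\left(7 \right)} \right)} + h{\left(16,50 \right)}\right) + 2361 = \left(\left(2 + \left(\frac{1}{7} \cdot 7\right)^{2} - 5 \cdot \frac{1}{7} \cdot 7\right) - 25\right) + 2361 = \left(\left(2 + 1^{2} - 5\right) - 25\right) + 2361 = \left(\left(2 + 1 - 5\right) - 25\right) + 2361 = \left(-2 - 25\right) + 2361 = -27 + 2361 = 2334$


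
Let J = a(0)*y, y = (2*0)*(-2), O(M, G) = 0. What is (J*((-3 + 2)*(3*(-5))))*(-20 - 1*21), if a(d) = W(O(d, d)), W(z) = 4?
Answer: 0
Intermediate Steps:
a(d) = 4
y = 0 (y = 0*(-2) = 0)
J = 0 (J = 4*0 = 0)
(J*((-3 + 2)*(3*(-5))))*(-20 - 1*21) = (0*((-3 + 2)*(3*(-5))))*(-20 - 1*21) = (0*(-1*(-15)))*(-20 - 21) = (0*15)*(-41) = 0*(-41) = 0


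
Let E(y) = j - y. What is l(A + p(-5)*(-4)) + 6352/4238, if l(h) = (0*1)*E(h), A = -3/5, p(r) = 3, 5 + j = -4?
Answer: 3176/2119 ≈ 1.4988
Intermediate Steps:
j = -9 (j = -5 - 4 = -9)
A = -3/5 (A = -3*1/5 = -3/5 ≈ -0.60000)
E(y) = -9 - y
l(h) = 0 (l(h) = (0*1)*(-9 - h) = 0*(-9 - h) = 0)
l(A + p(-5)*(-4)) + 6352/4238 = 0 + 6352/4238 = 0 + 6352*(1/4238) = 0 + 3176/2119 = 3176/2119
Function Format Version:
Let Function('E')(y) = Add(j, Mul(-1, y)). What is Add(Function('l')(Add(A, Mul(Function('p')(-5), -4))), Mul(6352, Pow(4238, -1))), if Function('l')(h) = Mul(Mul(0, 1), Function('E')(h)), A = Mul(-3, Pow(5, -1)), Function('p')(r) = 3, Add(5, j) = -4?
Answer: Rational(3176, 2119) ≈ 1.4988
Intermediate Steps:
j = -9 (j = Add(-5, -4) = -9)
A = Rational(-3, 5) (A = Mul(-3, Rational(1, 5)) = Rational(-3, 5) ≈ -0.60000)
Function('E')(y) = Add(-9, Mul(-1, y))
Function('l')(h) = 0 (Function('l')(h) = Mul(Mul(0, 1), Add(-9, Mul(-1, h))) = Mul(0, Add(-9, Mul(-1, h))) = 0)
Add(Function('l')(Add(A, Mul(Function('p')(-5), -4))), Mul(6352, Pow(4238, -1))) = Add(0, Mul(6352, Pow(4238, -1))) = Add(0, Mul(6352, Rational(1, 4238))) = Add(0, Rational(3176, 2119)) = Rational(3176, 2119)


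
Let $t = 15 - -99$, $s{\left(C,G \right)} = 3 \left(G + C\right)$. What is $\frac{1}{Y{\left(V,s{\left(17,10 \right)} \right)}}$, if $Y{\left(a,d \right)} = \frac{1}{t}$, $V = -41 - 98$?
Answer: $114$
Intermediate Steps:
$s{\left(C,G \right)} = 3 C + 3 G$ ($s{\left(C,G \right)} = 3 \left(C + G\right) = 3 C + 3 G$)
$t = 114$ ($t = 15 + 99 = 114$)
$V = -139$
$Y{\left(a,d \right)} = \frac{1}{114}$
$\frac{1}{Y{\left(V,s{\left(17,10 \right)} \right)}} = \frac{1}{\frac{1}{114}} = 114$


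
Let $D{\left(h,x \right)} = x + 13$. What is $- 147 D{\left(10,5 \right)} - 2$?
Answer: $-2648$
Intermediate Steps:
$D{\left(h,x \right)} = 13 + x$
$- 147 D{\left(10,5 \right)} - 2 = - 147 \left(13 + 5\right) - 2 = \left(-147\right) 18 - 2 = -2646 - 2 = -2648$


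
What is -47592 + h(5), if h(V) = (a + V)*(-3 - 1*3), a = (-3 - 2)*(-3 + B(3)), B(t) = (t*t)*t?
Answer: -46902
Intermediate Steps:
B(t) = t³ (B(t) = t²*t = t³)
a = -120 (a = (-3 - 2)*(-3 + 3³) = -5*(-3 + 27) = -5*24 = -120)
h(V) = 720 - 6*V (h(V) = (-120 + V)*(-3 - 1*3) = (-120 + V)*(-3 - 3) = (-120 + V)*(-6) = 720 - 6*V)
-47592 + h(5) = -47592 + (720 - 6*5) = -47592 + (720 - 30) = -47592 + 690 = -46902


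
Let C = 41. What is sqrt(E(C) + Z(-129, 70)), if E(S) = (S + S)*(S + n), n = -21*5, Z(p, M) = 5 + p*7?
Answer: I*sqrt(6146) ≈ 78.396*I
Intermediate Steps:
Z(p, M) = 5 + 7*p
n = -105
E(S) = 2*S*(-105 + S) (E(S) = (S + S)*(S - 105) = (2*S)*(-105 + S) = 2*S*(-105 + S))
sqrt(E(C) + Z(-129, 70)) = sqrt(2*41*(-105 + 41) + (5 + 7*(-129))) = sqrt(2*41*(-64) + (5 - 903)) = sqrt(-5248 - 898) = sqrt(-6146) = I*sqrt(6146)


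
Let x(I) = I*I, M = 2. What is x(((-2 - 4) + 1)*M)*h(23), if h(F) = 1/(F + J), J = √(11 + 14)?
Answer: 25/7 ≈ 3.5714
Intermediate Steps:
J = 5 (J = √25 = 5)
h(F) = 1/(5 + F) (h(F) = 1/(F + 5) = 1/(5 + F))
x(I) = I²
x(((-2 - 4) + 1)*M)*h(23) = (((-2 - 4) + 1)*2)²/(5 + 23) = ((-6 + 1)*2)²/28 = (-5*2)²*(1/28) = (-10)²*(1/28) = 100*(1/28) = 25/7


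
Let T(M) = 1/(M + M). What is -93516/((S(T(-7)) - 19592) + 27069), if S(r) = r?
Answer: -1309224/104677 ≈ -12.507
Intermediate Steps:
T(M) = 1/(2*M)
-93516/((S(T(-7)) - 19592) + 27069) = -93516/(((½)/(-7) - 19592) + 27069) = -93516/(((½)*(-⅐) - 19592) + 27069) = -93516/((-1/14 - 19592) + 27069) = -93516/(-274289/14 + 27069) = -93516/104677/14 = -93516*14/104677 = -1309224/104677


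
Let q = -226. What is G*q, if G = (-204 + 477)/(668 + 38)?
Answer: -30849/353 ≈ -87.391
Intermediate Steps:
G = 273/706 ≈ 0.38669
G*q = (273/706)*(-226) = -30849/353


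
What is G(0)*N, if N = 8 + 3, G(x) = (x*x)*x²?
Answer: 0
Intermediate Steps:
G(x) = x⁴ (G(x) = x²*x² = x⁴)
N = 11
G(0)*N = 0⁴*11 = 0*11 = 0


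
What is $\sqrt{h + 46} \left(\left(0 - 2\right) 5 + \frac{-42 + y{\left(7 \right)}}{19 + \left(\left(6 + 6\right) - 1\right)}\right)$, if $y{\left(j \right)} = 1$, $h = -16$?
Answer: $- \frac{341 \sqrt{30}}{30} \approx -62.258$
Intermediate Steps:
$\sqrt{h + 46} \left(\left(0 - 2\right) 5 + \frac{-42 + y{\left(7 \right)}}{19 + \left(\left(6 + 6\right) - 1\right)}\right) = \sqrt{-16 + 46} \left(\left(0 - 2\right) 5 + \frac{-42 + 1}{19 + \left(\left(6 + 6\right) - 1\right)}\right) = \sqrt{30} \left(\left(-2\right) 5 - \frac{41}{19 + \left(12 - 1\right)}\right) = \sqrt{30} \left(-10 - \frac{41}{19 + 11}\right) = \sqrt{30} \left(-10 - \frac{41}{30}\right) = \sqrt{30} \left(- \frac{341}{30}\right) = - \frac{341 \sqrt{30}}{30}$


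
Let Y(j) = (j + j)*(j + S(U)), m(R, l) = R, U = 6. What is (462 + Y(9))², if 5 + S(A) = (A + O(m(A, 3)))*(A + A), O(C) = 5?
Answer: 8468100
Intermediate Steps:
S(A) = -5 + 2*A*(5 + A) (S(A) = -5 + (A + 5)*(A + A) = -5 + (5 + A)*(2*A) = -5 + 2*A*(5 + A))
Y(j) = 2*j*(127 + j) (Y(j) = (j + j)*(j + (-5 + 2*6² + 10*6)) = (2*j)*(j + (-5 + 2*36 + 60)) = (2*j)*(j + (-5 + 72 + 60)) = (2*j)*(j + 127) = (2*j)*(127 + j) = 2*j*(127 + j))
(462 + Y(9))² = (462 + 2*9*(127 + 9))² = (462 + 2*9*136)² = (462 + 2448)² = 2910² = 8468100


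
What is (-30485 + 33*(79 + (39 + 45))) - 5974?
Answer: -31080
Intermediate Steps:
(-30485 + 33*(79 + (39 + 45))) - 5974 = (-30485 + 33*(79 + 84)) - 5974 = (-30485 + 33*163) - 5974 = (-30485 + 5379) - 5974 = -25106 - 5974 = -31080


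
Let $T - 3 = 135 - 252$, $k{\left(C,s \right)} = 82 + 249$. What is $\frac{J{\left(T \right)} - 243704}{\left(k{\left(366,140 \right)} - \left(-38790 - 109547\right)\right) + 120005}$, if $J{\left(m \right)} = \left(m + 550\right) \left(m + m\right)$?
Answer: $- \frac{343112}{268673} \approx -1.2771$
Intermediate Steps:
$k{\left(C,s \right)} = 331$
$T = -114$ ($T = 3 + \left(135 - 252\right) = 3 - 117 = -114$)
$J{\left(m \right)} = 2 m \left(550 + m\right)$ ($J{\left(m \right)} = \left(550 + m\right) 2 m = 2 m \left(550 + m\right)$)
$\frac{J{\left(T \right)} - 243704}{\left(k{\left(366,140 \right)} - \left(-38790 - 109547\right)\right) + 120005} = \frac{2 \left(-114\right) \left(550 - 114\right) - 243704}{\left(331 - \left(-38790 - 109547\right)\right) + 120005} = \frac{2 \left(-114\right) 436 - 243704}{\left(331 - -148337\right) + 120005} = \frac{-99408 - 243704}{\left(331 + 148337\right) + 120005} = - \frac{343112}{148668 + 120005} = - \frac{343112}{268673}$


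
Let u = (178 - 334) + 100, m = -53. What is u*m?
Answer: 2968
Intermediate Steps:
u = -56 (u = -156 + 100 = -56)
u*m = -56*(-53) = 2968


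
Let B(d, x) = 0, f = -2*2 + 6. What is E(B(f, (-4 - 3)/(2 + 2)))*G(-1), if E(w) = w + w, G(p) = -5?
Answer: 0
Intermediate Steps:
f = 2 (f = -4 + 6 = 2)
E(w) = 2*w
E(B(f, (-4 - 3)/(2 + 2)))*G(-1) = (2*0)*(-5) = 0*(-5) = 0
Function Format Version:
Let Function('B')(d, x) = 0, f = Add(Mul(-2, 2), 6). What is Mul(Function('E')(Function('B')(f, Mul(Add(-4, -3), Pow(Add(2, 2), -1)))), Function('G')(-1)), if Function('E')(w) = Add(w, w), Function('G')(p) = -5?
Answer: 0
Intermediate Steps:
f = 2 (f = Add(-4, 6) = 2)
Function('E')(w) = Mul(2, w)
Mul(Function('E')(Function('B')(f, Mul(Add(-4, -3), Pow(Add(2, 2), -1)))), Function('G')(-1)) = Mul(Mul(2, 0), -5) = Mul(0, -5) = 0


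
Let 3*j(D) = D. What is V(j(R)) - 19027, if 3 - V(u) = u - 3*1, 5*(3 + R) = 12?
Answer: -95104/5 ≈ -19021.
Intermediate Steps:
R = -⅗ (R = -3 + (⅕)*12 = -3 + 12/5 = -⅗ ≈ -0.60000)
j(D) = D/3
V(u) = 6 - u (V(u) = 3 - (u - 3*1) = 3 - (u - 3) = 3 - (-3 + u) = 3 + (3 - u) = 6 - u)
V(j(R)) - 19027 = (6 - (-3)/(3*5)) - 19027 = (6 - 1*(-⅕)) - 19027 = (6 + ⅕) - 19027 = 31/5 - 19027 = -95104/5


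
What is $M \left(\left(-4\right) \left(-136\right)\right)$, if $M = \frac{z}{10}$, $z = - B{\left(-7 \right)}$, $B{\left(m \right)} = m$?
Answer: $\frac{1904}{5} \approx 380.8$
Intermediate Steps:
$z = 7$ ($z = \left(-1\right) \left(-7\right) = 7$)
$M = \frac{7}{10} \approx 0.7$
$M \left(\left(-4\right) \left(-136\right)\right) = \frac{7 \left(\left(-4\right) \left(-136\right)\right)}{10} = \frac{7}{10} \cdot 544 = \frac{1904}{5}$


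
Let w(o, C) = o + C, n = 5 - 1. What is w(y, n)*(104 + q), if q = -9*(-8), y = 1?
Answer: 880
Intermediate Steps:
n = 4
w(o, C) = C + o
q = 72
w(y, n)*(104 + q) = (4 + 1)*(104 + 72) = 5*176 = 880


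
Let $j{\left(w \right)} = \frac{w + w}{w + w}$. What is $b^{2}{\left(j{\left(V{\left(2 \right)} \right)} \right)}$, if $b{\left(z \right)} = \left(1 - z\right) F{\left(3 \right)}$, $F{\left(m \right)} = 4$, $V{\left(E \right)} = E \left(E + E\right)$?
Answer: $0$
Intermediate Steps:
$V{\left(E \right)} = 2 E^{2}$ ($V{\left(E \right)} = E 2 E = 2 E^{2}$)
$j{\left(w \right)} = 1$ ($j{\left(w \right)} = \frac{2 w}{2 w} = 2 w \frac{1}{2 w} = 1$)
$b{\left(z \right)} = 4 - 4 z$ ($b{\left(z \right)} = \left(1 - z\right) 4 = 4 - 4 z$)
$b^{2}{\left(j{\left(V{\left(2 \right)} \right)} \right)} = \left(4 - 4\right)^{2} = 0^{2} = 0$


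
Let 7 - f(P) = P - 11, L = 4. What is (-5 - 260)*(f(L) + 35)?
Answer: -12985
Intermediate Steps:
f(P) = 18 - P (f(P) = 7 - (P - 11) = 7 - (-11 + P) = 7 + (11 - P) = 18 - P)
(-5 - 260)*(f(L) + 35) = (-5 - 260)*((18 - 1*4) + 35) = -265*((18 - 4) + 35) = -265*(14 + 35) = -265*49 = -12985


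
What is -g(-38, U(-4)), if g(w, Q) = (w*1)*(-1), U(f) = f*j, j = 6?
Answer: -38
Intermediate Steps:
U(f) = 6*f (U(f) = f*6 = 6*f)
g(w, Q) = -w (g(w, Q) = w*(-1) = -w)
-g(-38, U(-4)) = -(-1)*(-38) = -1*38 = -38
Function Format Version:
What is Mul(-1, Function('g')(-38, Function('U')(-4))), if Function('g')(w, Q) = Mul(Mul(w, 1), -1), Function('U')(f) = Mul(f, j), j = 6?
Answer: -38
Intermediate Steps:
Function('U')(f) = Mul(6, f) (Function('U')(f) = Mul(f, 6) = Mul(6, f))
Function('g')(w, Q) = Mul(-1, w) (Function('g')(w, Q) = Mul(w, -1) = Mul(-1, w))
Mul(-1, Function('g')(-38, Function('U')(-4))) = Mul(-1, Mul(-1, -38)) = Mul(-1, 38) = -38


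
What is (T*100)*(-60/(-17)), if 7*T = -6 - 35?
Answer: -246000/119 ≈ -2067.2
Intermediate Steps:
T = -41/7 (T = (-6 - 35)/7 = (⅐)*(-41) = -41/7 ≈ -5.8571)
(T*100)*(-60/(-17)) = (-41/7*100)*(-60/(-17)) = -(-246000)*(-1)/(7*17) = -4100/7*60/17 = -246000/119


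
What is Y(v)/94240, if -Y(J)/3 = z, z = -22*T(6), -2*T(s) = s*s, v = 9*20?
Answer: -297/23560 ≈ -0.012606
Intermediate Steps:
v = 180
T(s) = -s²/2 (T(s) = -s*s/2 = -s²/2)
z = 396 (z = -(-11)*6² = -(-11)*36 = -22*(-18) = 396)
Y(J) = -1188 (Y(J) = -3*396 = -1188)
Y(v)/94240 = -1188/94240 = -1188*1/94240 = -297/23560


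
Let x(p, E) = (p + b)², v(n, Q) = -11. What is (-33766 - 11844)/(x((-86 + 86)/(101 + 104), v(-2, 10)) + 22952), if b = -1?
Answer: -45610/22953 ≈ -1.9871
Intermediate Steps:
x(p, E) = (-1 + p)² (x(p, E) = (p - 1)² = (-1 + p)²)
(-33766 - 11844)/(x((-86 + 86)/(101 + 104), v(-2, 10)) + 22952) = (-33766 - 11844)/((-1 + (-86 + 86)/(101 + 104))² + 22952) = -45610/((-1 + 0/205)² + 22952) = -45610/((-1 + 0*(1/205))² + 22952) = -45610/((-1 + 0)² + 22952) = -45610/((-1)² + 22952) = -45610/(1 + 22952) = -45610/22953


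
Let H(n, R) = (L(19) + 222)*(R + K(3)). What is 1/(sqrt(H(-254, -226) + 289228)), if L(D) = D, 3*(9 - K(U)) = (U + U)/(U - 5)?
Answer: sqrt(59293)/118586 ≈ 0.0020534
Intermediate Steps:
K(U) = 9 - 2*U/(3*(-5 + U)) (K(U) = 9 - (U + U)/(3*(U - 5)) = 9 - 2*U/(3*(-5 + U)))
H(n, R) = 2410 + 241*R (H(n, R) = (19 + 222)*(R + 5*(-27 + 5*3)/(3*(-5 + 3))) = 241*(R + (5/3)*(-27 + 15)/(-2)) = 241*(R + (5/3)*(-1/2)*(-12)) = 241*(R + 10) = 241*(10 + R) = 2410 + 241*R)
1/(sqrt(H(-254, -226) + 289228)) = 1/(sqrt((2410 + 241*(-226)) + 289228)) = 1/(sqrt((2410 - 54466) + 289228)) = 1/(sqrt(-52056 + 289228)) = 1/(sqrt(237172)) = 1/(2*sqrt(59293)) = sqrt(59293)/118586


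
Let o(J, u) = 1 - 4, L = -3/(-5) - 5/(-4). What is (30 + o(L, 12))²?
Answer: 729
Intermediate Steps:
L = 37/20 (L = -3*(-⅕) - 5*(-¼) = ⅗ + 5/4 = 37/20 ≈ 1.8500)
o(J, u) = -3
(30 + o(L, 12))² = (30 - 3)² = 27² = 729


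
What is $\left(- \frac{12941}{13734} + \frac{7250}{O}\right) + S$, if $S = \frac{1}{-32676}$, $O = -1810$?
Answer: $- \frac{9569047625}{1933994412} \approx -4.9478$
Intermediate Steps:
$S = - \frac{1}{32676} \approx -3.0603 \cdot 10^{-5}$
$\left(- \frac{12941}{13734} + \frac{7250}{O}\right) + S = \left(- \frac{12941}{13734} + \frac{7250}{-1810}\right) - \frac{1}{32676} = \left(\left(-12941\right) \frac{1}{13734} + 7250 \left(- \frac{1}{1810}\right)\right) - \frac{1}{32676} = \left(- \frac{12941}{13734} - \frac{725}{181}\right) - \frac{1}{32676} = - \frac{12299471}{2485854} - \frac{1}{32676} = - \frac{9569047625}{1933994412}$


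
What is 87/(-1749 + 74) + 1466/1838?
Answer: 1147822/1539325 ≈ 0.74567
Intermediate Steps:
87/(-1749 + 74) + 1466/1838 = 87/(-1675) + 1466*(1/1838) = 87*(-1/1675) + 733/919 = -87/1675 + 733/919 = 1147822/1539325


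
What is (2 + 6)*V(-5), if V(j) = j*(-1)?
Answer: 40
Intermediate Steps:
V(j) = -j
(2 + 6)*V(-5) = (2 + 6)*(-1*(-5)) = 8*5 = 40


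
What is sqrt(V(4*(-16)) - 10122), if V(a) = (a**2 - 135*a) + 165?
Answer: sqrt(2779) ≈ 52.716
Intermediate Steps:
V(a) = 165 + a**2 - 135*a
sqrt(V(4*(-16)) - 10122) = sqrt((165 + (4*(-16))**2 - 540*(-16)) - 10122) = sqrt((165 + (-64)**2 - 135*(-64)) - 10122) = sqrt((165 + 4096 + 8640) - 10122) = sqrt(12901 - 10122) = sqrt(2779)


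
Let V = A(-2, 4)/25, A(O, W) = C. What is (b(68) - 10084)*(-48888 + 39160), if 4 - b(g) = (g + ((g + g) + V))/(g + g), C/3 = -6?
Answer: 41680931712/425 ≈ 9.8073e+7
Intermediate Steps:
C = -18 (C = 3*(-6) = -18)
A(O, W) = -18
V = -18/25 ≈ -0.72000
b(g) = 4 - (-18/25 + 3*g)/(2*g) (b(g) = 4 - (g + ((g + g) - 18/25))/(g + g) = 4 - (g + (2*g - 18/25))/(2*g) = 4 - (g + (-18/25 + 2*g))*1/(2*g) = 4 - (-18/25 + 3*g)*1/(2*g) = 4 - (-18/25 + 3*g)/(2*g))
(b(68) - 10084)*(-48888 + 39160) = ((1/50)*(18 + 125*68)/68 - 10084)*(-48888 + 39160) = ((1/50)*(1/68)*(18 + 8500) - 10084)*(-9728) = ((1/50)*(1/68)*8518 - 10084)*(-9728) = (4259/1700 - 10084)*(-9728) = -17138541/1700*(-9728) = 41680931712/425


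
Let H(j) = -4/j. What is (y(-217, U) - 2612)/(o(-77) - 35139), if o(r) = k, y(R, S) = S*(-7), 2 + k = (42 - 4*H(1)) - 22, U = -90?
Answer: 1982/35105 ≈ 0.056459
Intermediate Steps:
k = 34 (k = -2 + ((42 - (-16)/1) - 22) = -2 + ((42 - (-16)) - 22) = -2 + ((42 - 4*(-4)) - 22) = -2 + ((42 + 16) - 22) = -2 + (58 - 22) = -2 + 36 = 34)
y(R, S) = -7*S
o(r) = 34
(y(-217, U) - 2612)/(o(-77) - 35139) = (-7*(-90) - 2612)/(34 - 35139) = (630 - 2612)/(-35105) = -1982*(-1/35105) = 1982/35105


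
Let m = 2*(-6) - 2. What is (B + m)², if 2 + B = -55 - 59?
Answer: 16900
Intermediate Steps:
m = -14 (m = -12 - 2 = -14)
B = -116 (B = -2 + (-55 - 59) = -2 - 114 = -116)
(B + m)² = (-116 - 14)² = (-130)² = 16900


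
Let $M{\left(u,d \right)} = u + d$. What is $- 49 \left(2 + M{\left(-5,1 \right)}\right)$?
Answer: $98$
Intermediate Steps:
$M{\left(u,d \right)} = d + u$
$- 49 \left(2 + M{\left(-5,1 \right)}\right) = - 49 \left(2 + \left(1 - 5\right)\right) = - 49 \left(2 - 4\right) = \left(-49\right) \left(-2\right) = 98$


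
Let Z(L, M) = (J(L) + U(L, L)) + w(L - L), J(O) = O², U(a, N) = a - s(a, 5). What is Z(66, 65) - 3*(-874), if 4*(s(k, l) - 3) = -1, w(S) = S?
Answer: 28165/4 ≈ 7041.3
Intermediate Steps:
s(k, l) = 11/4 (s(k, l) = 3 + (¼)*(-1) = 3 - ¼ = 11/4)
U(a, N) = -11/4 + a (U(a, N) = a - 1*11/4 = a - 11/4 = -11/4 + a)
Z(L, M) = -11/4 + L + L² (Z(L, M) = (L² + (-11/4 + L)) + (L - L) = (-11/4 + L + L²) + 0 = -11/4 + L + L²)
Z(66, 65) - 3*(-874) = (-11/4 + 66 + 66²) - 3*(-874) = (-11/4 + 66 + 4356) + 2622 = 17677/4 + 2622 = 28165/4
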